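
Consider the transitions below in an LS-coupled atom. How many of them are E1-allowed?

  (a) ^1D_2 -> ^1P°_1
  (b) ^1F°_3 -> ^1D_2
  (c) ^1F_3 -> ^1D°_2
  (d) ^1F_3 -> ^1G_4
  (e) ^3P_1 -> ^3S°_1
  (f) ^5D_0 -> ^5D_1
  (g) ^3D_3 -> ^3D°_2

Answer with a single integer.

5

(a) allowed
(b) allowed
(c) allowed
(d) forbidden (parity fails)
(e) allowed
(f) forbidden (parity fails)
(g) allowed
Total allowed: 5 of 7.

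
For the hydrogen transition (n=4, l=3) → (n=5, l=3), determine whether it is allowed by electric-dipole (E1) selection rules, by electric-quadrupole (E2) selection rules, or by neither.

Δl = 3 − 3 = +0; l_i + l_f = 6.
E1 (Δl = ±1): not satisfied.
E2 (Δl = 0,±2, l_i+l_f ≥ 2): satisfied.

E2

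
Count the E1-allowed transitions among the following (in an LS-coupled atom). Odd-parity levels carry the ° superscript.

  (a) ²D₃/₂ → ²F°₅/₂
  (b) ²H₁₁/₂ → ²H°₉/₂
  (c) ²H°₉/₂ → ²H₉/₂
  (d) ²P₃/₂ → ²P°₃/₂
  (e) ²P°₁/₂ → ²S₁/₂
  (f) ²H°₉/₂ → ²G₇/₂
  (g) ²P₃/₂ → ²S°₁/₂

(a) allowed
(b) allowed
(c) allowed
(d) allowed
(e) allowed
(f) allowed
(g) allowed
Total allowed: 7 of 7.

7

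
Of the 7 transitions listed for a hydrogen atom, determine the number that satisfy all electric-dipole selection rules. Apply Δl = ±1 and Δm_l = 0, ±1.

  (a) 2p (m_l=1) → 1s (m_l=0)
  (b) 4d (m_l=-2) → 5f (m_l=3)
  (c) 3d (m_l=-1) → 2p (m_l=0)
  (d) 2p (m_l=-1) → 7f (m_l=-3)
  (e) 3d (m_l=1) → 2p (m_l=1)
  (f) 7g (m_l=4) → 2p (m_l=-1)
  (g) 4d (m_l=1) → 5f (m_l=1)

(a) allowed
(b) forbidden — Δm_l = +5 (E1 requires Δm_l = 0, ±1)
(c) allowed
(d) forbidden — Δl = +2 (E1 requires Δl = ±1); Δm_l = -2 (E1 requires Δm_l = 0, ±1)
(e) allowed
(f) forbidden — Δl = -3 (E1 requires Δl = ±1); Δm_l = -5 (E1 requires Δm_l = 0, ±1)
(g) allowed
Total allowed: 4 of 7.

4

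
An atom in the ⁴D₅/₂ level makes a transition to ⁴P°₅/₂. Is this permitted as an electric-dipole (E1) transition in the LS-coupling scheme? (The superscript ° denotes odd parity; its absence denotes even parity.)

allowed

Reading off the term symbols: S 3/2→3/2, L 2→1, J 5/2→5/2, parity even→odd.
ΔJ = 0, ±1 (not J=0↔0): J: 5/2 → 5/2, ΔJ = +0 — ok.
Parity must change: even → odd — ok.
ΔL = 0, ±1 (not L=0↔0): L: 2 → 1, ΔL = -1 — ok.
ΔS = 0: S: 3/2 → 3/2 — ok.
All four E1 rules are satisfied.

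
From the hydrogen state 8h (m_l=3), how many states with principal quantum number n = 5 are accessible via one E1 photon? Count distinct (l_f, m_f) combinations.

3

E1 requires Δl = ±1, so l_f ∈ {4, 6}; with 0 ≤ l_f ≤ n_f−1 = 4, the allowed l_f values are {4}.
For l_f = 4: m_f ∈ {m_i−1, m_i, m_i+1} ∩ [−4, 4] = {2, 3, 4} → 3 states.
Total: 3.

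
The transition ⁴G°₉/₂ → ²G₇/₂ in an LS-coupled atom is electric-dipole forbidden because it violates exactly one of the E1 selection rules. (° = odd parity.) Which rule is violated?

the ΔS = 0 rule

ΔS = 0: S: 3/2 → 1/2 — violated.
ΔJ = 0, ±1 (not J=0↔0): J: 9/2 → 7/2, ΔJ = -1 — satisfied.
Parity must change: odd → even — satisfied.
ΔL = 0, ±1 (not L=0↔0): L: 4 → 4, ΔL = +0 — satisfied.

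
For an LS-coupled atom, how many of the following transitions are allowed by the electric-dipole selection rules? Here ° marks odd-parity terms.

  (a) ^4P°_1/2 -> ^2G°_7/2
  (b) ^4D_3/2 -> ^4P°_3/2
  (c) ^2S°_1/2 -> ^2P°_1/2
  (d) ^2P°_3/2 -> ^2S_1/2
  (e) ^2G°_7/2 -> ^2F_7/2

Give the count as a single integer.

3

(a) forbidden (parity, ΔS, ΔL, ΔJ fail)
(b) allowed
(c) forbidden (parity fails)
(d) allowed
(e) allowed
Total allowed: 3 of 5.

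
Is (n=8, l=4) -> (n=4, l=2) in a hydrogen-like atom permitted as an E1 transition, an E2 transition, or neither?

E2

Δl = 2 − 4 = -2; l_i + l_f = 6.
E1 (Δl = ±1): not satisfied.
E2 (Δl = 0,±2, l_i+l_f ≥ 2): satisfied.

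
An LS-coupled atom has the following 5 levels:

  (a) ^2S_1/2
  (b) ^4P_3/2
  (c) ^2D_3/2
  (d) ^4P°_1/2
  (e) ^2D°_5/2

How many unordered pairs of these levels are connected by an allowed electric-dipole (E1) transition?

2

(a)–(b): forbidden (parity, ΔS).
(a)–(c): forbidden (parity, ΔL).
(a)–(d): forbidden (ΔS).
(a)–(e): forbidden (ΔL, ΔJ).
(b)–(c): forbidden (parity, ΔS).
(b)–(d): allowed.
(b)–(e): forbidden (ΔS).
(c)–(d): forbidden (ΔS).
(c)–(e): allowed.
(d)–(e): forbidden (parity, ΔS, ΔJ).
Allowed pairs: 2 of 10.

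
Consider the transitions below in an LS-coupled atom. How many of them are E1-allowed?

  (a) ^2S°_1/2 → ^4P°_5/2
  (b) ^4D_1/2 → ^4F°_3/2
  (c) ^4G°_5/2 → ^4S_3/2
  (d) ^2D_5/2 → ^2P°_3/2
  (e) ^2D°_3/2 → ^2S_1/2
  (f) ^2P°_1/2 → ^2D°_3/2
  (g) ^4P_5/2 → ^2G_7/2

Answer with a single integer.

(a) forbidden (parity, ΔS, ΔJ fail)
(b) allowed
(c) forbidden (ΔL fails)
(d) allowed
(e) forbidden (ΔL fails)
(f) forbidden (parity fails)
(g) forbidden (parity, ΔS, ΔL fail)
Total allowed: 2 of 7.

2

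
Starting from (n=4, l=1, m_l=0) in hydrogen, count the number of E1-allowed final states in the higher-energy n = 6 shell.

4

E1 requires Δl = ±1, so l_f ∈ {0, 2}; with 0 ≤ l_f ≤ n_f−1 = 5, the allowed l_f values are {0, 2}.
For l_f = 0: m_f ∈ {m_i−1, m_i, m_i+1} ∩ [−0, 0] = {0} → 1 state.
For l_f = 2: m_f ∈ {m_i−1, m_i, m_i+1} ∩ [−2, 2] = {-1, 0, 1} → 3 states.
Total: 4.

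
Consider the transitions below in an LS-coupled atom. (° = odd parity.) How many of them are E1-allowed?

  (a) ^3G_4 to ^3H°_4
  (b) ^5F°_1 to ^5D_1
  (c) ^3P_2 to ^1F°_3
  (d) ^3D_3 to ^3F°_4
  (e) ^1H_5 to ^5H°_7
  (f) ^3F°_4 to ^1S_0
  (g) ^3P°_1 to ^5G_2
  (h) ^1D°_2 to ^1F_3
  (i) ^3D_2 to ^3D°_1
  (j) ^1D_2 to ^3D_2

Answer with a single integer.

5

(a) allowed
(b) allowed
(c) forbidden (ΔS, ΔL fail)
(d) allowed
(e) forbidden (ΔS, ΔJ fail)
(f) forbidden (ΔS, ΔL, ΔJ fail)
(g) forbidden (ΔS, ΔL fail)
(h) allowed
(i) allowed
(j) forbidden (parity, ΔS fail)
Total allowed: 5 of 10.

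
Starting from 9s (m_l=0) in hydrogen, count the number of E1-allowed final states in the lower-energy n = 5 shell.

E1 requires Δl = ±1, so l_f ∈ {-1, 1}; with 0 ≤ l_f ≤ n_f−1 = 4, the allowed l_f values are {1}.
For l_f = 1: m_f ∈ {m_i−1, m_i, m_i+1} ∩ [−1, 1] = {-1, 0, 1} → 3 states.
Total: 3.

3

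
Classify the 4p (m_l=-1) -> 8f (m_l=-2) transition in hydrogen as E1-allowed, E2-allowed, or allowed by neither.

Δl = 3 − 1 = +2; l_i + l_f = 4.
Δm_l = -1.
E1 (Δl = ±1, |Δm_l| ≤ 1): not satisfied.
E2 (Δl = 0,±2, l_i+l_f ≥ 2, |Δm_l| ≤ 2): satisfied.

E2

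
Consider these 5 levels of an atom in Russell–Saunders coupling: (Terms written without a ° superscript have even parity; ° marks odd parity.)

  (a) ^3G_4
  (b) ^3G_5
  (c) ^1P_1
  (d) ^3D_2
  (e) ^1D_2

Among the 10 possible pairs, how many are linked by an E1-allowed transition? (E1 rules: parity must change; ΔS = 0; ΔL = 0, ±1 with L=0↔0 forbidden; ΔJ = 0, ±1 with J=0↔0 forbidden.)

0

(a)–(b): forbidden (parity).
(a)–(c): forbidden (parity, ΔS, ΔL, ΔJ).
(a)–(d): forbidden (parity, ΔL, ΔJ).
(a)–(e): forbidden (parity, ΔS, ΔL, ΔJ).
(b)–(c): forbidden (parity, ΔS, ΔL, ΔJ).
(b)–(d): forbidden (parity, ΔL, ΔJ).
(b)–(e): forbidden (parity, ΔS, ΔL, ΔJ).
(c)–(d): forbidden (parity, ΔS).
(c)–(e): forbidden (parity).
(d)–(e): forbidden (parity, ΔS).
Allowed pairs: 0 of 10.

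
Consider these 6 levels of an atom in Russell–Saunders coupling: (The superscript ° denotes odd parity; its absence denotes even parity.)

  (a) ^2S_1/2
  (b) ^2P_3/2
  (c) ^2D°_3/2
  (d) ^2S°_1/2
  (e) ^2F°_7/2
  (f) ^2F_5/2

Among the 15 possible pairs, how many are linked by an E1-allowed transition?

4

(a)–(b): forbidden (parity).
(a)–(c): forbidden (ΔL).
(a)–(d): forbidden (ΔL).
(a)–(e): forbidden (ΔL, ΔJ).
(a)–(f): forbidden (parity, ΔL, ΔJ).
(b)–(c): allowed.
(b)–(d): allowed.
(b)–(e): forbidden (ΔL, ΔJ).
(b)–(f): forbidden (parity, ΔL).
(c)–(d): forbidden (parity, ΔL).
(c)–(e): forbidden (parity, ΔJ).
(c)–(f): allowed.
(d)–(e): forbidden (parity, ΔL, ΔJ).
(d)–(f): forbidden (ΔL, ΔJ).
(e)–(f): allowed.
Allowed pairs: 4 of 15.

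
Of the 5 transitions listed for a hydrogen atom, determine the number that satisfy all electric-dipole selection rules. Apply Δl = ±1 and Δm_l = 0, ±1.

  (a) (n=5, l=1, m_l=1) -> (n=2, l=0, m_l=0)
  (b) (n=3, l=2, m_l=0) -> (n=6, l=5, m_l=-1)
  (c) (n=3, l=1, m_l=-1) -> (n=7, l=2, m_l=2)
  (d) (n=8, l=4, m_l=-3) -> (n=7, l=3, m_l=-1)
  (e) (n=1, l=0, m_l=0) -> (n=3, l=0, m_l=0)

(a) allowed
(b) forbidden — Δl = +3 (E1 requires Δl = ±1)
(c) forbidden — Δm_l = +3 (E1 requires Δm_l = 0, ±1)
(d) forbidden — Δm_l = +2 (E1 requires Δm_l = 0, ±1)
(e) forbidden — Δl = +0 (E1 requires Δl = ±1)
Total allowed: 1 of 5.

1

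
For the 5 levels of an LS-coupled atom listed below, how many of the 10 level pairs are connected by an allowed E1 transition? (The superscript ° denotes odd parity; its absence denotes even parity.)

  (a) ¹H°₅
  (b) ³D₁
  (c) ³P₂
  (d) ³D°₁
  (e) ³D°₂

4

(a)–(b): forbidden (ΔS, ΔL, ΔJ).
(a)–(c): forbidden (ΔS, ΔL, ΔJ).
(a)–(d): forbidden (parity, ΔS, ΔL, ΔJ).
(a)–(e): forbidden (parity, ΔS, ΔL, ΔJ).
(b)–(c): forbidden (parity).
(b)–(d): allowed.
(b)–(e): allowed.
(c)–(d): allowed.
(c)–(e): allowed.
(d)–(e): forbidden (parity).
Allowed pairs: 4 of 10.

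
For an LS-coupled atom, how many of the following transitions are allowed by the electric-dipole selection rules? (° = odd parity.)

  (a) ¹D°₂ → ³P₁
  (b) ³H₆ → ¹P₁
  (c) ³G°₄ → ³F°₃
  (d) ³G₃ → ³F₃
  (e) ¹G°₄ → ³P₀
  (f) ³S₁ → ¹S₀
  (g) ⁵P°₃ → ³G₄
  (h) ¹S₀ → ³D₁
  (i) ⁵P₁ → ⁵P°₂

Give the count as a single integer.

(a) forbidden (ΔS fails)
(b) forbidden (parity, ΔS, ΔL, ΔJ fail)
(c) forbidden (parity fails)
(d) forbidden (parity fails)
(e) forbidden (ΔS, ΔL, ΔJ fail)
(f) forbidden (parity, ΔS, ΔL fail)
(g) forbidden (ΔS, ΔL fail)
(h) forbidden (parity, ΔS, ΔL fail)
(i) allowed
Total allowed: 1 of 9.

1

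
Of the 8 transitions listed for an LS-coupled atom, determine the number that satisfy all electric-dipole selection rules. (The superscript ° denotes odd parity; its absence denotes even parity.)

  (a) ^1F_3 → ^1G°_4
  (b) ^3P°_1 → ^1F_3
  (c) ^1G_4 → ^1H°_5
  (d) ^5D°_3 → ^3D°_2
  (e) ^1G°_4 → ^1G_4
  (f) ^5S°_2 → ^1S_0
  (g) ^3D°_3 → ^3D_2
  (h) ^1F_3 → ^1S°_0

(a) allowed
(b) forbidden (ΔS, ΔL, ΔJ fail)
(c) allowed
(d) forbidden (parity, ΔS fail)
(e) allowed
(f) forbidden (ΔS, ΔL, ΔJ fail)
(g) allowed
(h) forbidden (ΔL, ΔJ fail)
Total allowed: 4 of 8.

4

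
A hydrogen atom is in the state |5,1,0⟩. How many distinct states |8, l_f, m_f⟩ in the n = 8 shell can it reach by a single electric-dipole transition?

4

E1 requires Δl = ±1, so l_f ∈ {0, 2}; with 0 ≤ l_f ≤ n_f−1 = 7, the allowed l_f values are {0, 2}.
For l_f = 0: m_f ∈ {m_i−1, m_i, m_i+1} ∩ [−0, 0] = {0} → 1 state.
For l_f = 2: m_f ∈ {m_i−1, m_i, m_i+1} ∩ [−2, 2] = {-1, 0, 1} → 3 states.
Total: 4.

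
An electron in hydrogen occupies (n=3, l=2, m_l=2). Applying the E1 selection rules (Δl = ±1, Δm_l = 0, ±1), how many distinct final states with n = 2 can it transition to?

1

E1 requires Δl = ±1, so l_f ∈ {1, 3}; with 0 ≤ l_f ≤ n_f−1 = 1, the allowed l_f values are {1}.
For l_f = 1: m_f ∈ {m_i−1, m_i, m_i+1} ∩ [−1, 1] = {1} → 1 state.
Total: 1.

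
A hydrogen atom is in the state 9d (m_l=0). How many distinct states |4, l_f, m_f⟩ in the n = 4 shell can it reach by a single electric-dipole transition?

E1 requires Δl = ±1, so l_f ∈ {1, 3}; with 0 ≤ l_f ≤ n_f−1 = 3, the allowed l_f values are {1, 3}.
For l_f = 1: m_f ∈ {m_i−1, m_i, m_i+1} ∩ [−1, 1] = {-1, 0, 1} → 3 states.
For l_f = 3: m_f ∈ {m_i−1, m_i, m_i+1} ∩ [−3, 3] = {-1, 0, 1} → 3 states.
Total: 6.

6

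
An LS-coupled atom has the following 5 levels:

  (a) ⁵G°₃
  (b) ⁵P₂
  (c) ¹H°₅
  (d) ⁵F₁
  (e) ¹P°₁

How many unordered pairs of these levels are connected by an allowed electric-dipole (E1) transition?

(a)–(b): forbidden (ΔL).
(a)–(c): forbidden (parity, ΔS, ΔJ).
(a)–(d): forbidden (ΔJ).
(a)–(e): forbidden (parity, ΔS, ΔL, ΔJ).
(b)–(c): forbidden (ΔS, ΔL, ΔJ).
(b)–(d): forbidden (parity, ΔL).
(b)–(e): forbidden (ΔS).
(c)–(d): forbidden (ΔS, ΔL, ΔJ).
(c)–(e): forbidden (parity, ΔL, ΔJ).
(d)–(e): forbidden (ΔS, ΔL).
Allowed pairs: 0 of 10.

0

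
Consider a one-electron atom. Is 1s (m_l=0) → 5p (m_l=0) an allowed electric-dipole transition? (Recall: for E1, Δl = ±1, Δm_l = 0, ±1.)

allowed

Initial l = 0, final l = 1, so Δl = +1. E1 requires Δl = ±1: passes.
Δm_l = 0 − (0) = +0. E1 requires Δm_l = 0, ±1: passes.
All E1 selection rules are satisfied.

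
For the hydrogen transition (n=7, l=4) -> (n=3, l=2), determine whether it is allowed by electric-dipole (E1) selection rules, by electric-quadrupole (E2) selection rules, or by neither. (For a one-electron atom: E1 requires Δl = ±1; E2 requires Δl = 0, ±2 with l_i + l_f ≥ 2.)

E2

Δl = 2 − 4 = -2; l_i + l_f = 6.
E1 (Δl = ±1): not satisfied.
E2 (Δl = 0,±2, l_i+l_f ≥ 2): satisfied.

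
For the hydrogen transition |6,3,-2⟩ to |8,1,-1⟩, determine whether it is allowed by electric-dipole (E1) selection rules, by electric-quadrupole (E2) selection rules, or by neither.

Δl = 1 − 3 = -2; l_i + l_f = 4.
Δm_l = +1.
E1 (Δl = ±1, |Δm_l| ≤ 1): not satisfied.
E2 (Δl = 0,±2, l_i+l_f ≥ 2, |Δm_l| ≤ 2): satisfied.

E2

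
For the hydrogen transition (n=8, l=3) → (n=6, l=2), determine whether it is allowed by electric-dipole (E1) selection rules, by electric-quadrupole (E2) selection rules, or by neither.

E1

Δl = 2 − 3 = -1; l_i + l_f = 5.
E1 (Δl = ±1): satisfied.
E2 (Δl = 0,±2, l_i+l_f ≥ 2): not satisfied.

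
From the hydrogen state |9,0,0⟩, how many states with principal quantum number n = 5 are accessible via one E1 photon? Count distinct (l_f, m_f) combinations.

E1 requires Δl = ±1, so l_f ∈ {-1, 1}; with 0 ≤ l_f ≤ n_f−1 = 4, the allowed l_f values are {1}.
For l_f = 1: m_f ∈ {m_i−1, m_i, m_i+1} ∩ [−1, 1] = {-1, 0, 1} → 3 states.
Total: 3.

3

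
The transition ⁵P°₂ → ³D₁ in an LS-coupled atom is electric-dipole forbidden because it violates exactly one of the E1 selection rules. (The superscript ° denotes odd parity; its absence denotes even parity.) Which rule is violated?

the ΔS = 0 rule

Initial level: S=2, L=1, J=2, parity odd. Final level: S=1, L=2, J=1, parity even.
Parity must change: odd → even — satisfied.
ΔS = 0: S: 2 → 1 — violated.
ΔJ = 0, ±1 (not J=0↔0): J: 2 → 1, ΔJ = -1 — satisfied.
ΔL = 0, ±1 (not L=0↔0): L: 1 → 2, ΔL = +1 — satisfied.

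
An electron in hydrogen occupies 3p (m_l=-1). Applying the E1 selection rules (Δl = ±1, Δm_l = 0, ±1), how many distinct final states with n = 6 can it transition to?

E1 requires Δl = ±1, so l_f ∈ {0, 2}; with 0 ≤ l_f ≤ n_f−1 = 5, the allowed l_f values are {0, 2}.
For l_f = 0: m_f ∈ {m_i−1, m_i, m_i+1} ∩ [−0, 0] = {0} → 1 state.
For l_f = 2: m_f ∈ {m_i−1, m_i, m_i+1} ∩ [−2, 2] = {-2, -1, 0} → 3 states.
Total: 4.

4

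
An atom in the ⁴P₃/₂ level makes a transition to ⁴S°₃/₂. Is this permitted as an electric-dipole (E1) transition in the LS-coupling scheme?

Reading off the term symbols: S 3/2→3/2, L 1→0, J 3/2→3/2, parity even→odd.
Parity must change: even → odd — ✓.
ΔS = 0: S: 3/2 → 3/2 — ✓.
ΔL = 0, ±1 (not L=0↔0): L: 1 → 0, ΔL = -1 — ✓.
ΔJ = 0, ±1 (not J=0↔0): J: 3/2 → 3/2, ΔJ = +0 — ✓.
All four E1 rules are satisfied.

allowed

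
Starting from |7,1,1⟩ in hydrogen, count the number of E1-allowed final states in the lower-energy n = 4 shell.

4

E1 requires Δl = ±1, so l_f ∈ {0, 2}; with 0 ≤ l_f ≤ n_f−1 = 3, the allowed l_f values are {0, 2}.
For l_f = 0: m_f ∈ {m_i−1, m_i, m_i+1} ∩ [−0, 0] = {0} → 1 state.
For l_f = 2: m_f ∈ {m_i−1, m_i, m_i+1} ∩ [−2, 2] = {0, 1, 2} → 3 states.
Total: 4.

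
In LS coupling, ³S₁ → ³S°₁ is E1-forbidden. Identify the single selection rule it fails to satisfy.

the L=0 ↔ L=0 exclusion

Parity must change: even → odd — ok.
ΔS = 0: S: 1 → 1 — ok.
ΔL = 0, ±1 (not L=0↔0): L: 0 → 0, ΔL = +0 — fails.
ΔJ = 0, ±1 (not J=0↔0): J: 1 → 1, ΔJ = +0 — ok.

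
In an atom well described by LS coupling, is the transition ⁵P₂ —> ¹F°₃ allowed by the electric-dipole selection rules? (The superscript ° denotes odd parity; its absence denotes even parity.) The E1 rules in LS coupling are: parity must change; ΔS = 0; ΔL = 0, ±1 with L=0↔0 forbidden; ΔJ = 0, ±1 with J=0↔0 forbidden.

forbidden

Parity must change: even → odd — ok.
ΔS = 0: S: 2 → 0 — fails.
ΔL = 0, ±1 (not L=0↔0): L: 1 → 3, ΔL = +2 — fails.
ΔJ = 0, ±1 (not J=0↔0): J: 2 → 3, ΔJ = +1 — ok.
Rule(s) violated: ΔS, ΔL.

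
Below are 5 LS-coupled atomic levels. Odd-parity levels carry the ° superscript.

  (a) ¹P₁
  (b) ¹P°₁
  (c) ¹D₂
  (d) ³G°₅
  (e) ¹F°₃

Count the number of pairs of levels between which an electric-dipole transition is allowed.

3

(a)–(b): allowed.
(a)–(c): forbidden (parity).
(a)–(d): forbidden (ΔS, ΔL, ΔJ).
(a)–(e): forbidden (ΔL, ΔJ).
(b)–(c): allowed.
(b)–(d): forbidden (parity, ΔS, ΔL, ΔJ).
(b)–(e): forbidden (parity, ΔL, ΔJ).
(c)–(d): forbidden (ΔS, ΔL, ΔJ).
(c)–(e): allowed.
(d)–(e): forbidden (parity, ΔS, ΔJ).
Allowed pairs: 3 of 10.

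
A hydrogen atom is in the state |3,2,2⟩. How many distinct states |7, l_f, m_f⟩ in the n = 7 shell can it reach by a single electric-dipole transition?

E1 requires Δl = ±1, so l_f ∈ {1, 3}; with 0 ≤ l_f ≤ n_f−1 = 6, the allowed l_f values are {1, 3}.
For l_f = 1: m_f ∈ {m_i−1, m_i, m_i+1} ∩ [−1, 1] = {1} → 1 state.
For l_f = 3: m_f ∈ {m_i−1, m_i, m_i+1} ∩ [−3, 3] = {1, 2, 3} → 3 states.
Total: 4.

4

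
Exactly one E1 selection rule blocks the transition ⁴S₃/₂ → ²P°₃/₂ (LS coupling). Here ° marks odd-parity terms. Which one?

the ΔS = 0 rule

Reading off the term symbols: S 3/2→1/2, L 0→1, J 3/2→3/2, parity even→odd.
Parity must change: even → odd — ✓.
ΔS = 0: S: 3/2 → 1/2 — ✗.
ΔL = 0, ±1 (not L=0↔0): L: 0 → 1, ΔL = +1 — ✓.
ΔJ = 0, ±1 (not J=0↔0): J: 3/2 → 3/2, ΔJ = +0 — ✓.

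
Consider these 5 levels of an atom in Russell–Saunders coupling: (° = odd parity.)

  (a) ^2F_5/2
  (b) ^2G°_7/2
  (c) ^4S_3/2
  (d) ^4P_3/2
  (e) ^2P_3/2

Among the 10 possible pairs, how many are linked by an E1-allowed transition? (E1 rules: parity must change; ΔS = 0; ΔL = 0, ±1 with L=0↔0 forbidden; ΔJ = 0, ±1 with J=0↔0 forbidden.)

(a)–(b): allowed.
(a)–(c): forbidden (parity, ΔS, ΔL).
(a)–(d): forbidden (parity, ΔS, ΔL).
(a)–(e): forbidden (parity, ΔL).
(b)–(c): forbidden (ΔS, ΔL, ΔJ).
(b)–(d): forbidden (ΔS, ΔL, ΔJ).
(b)–(e): forbidden (ΔL, ΔJ).
(c)–(d): forbidden (parity).
(c)–(e): forbidden (parity, ΔS).
(d)–(e): forbidden (parity, ΔS).
Allowed pairs: 1 of 10.

1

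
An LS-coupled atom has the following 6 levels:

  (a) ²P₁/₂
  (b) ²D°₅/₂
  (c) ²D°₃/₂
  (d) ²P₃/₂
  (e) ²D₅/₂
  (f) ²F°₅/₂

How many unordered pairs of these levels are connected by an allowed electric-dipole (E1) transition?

6

(a)–(b): forbidden (ΔJ).
(a)–(c): allowed.
(a)–(d): forbidden (parity).
(a)–(e): forbidden (parity, ΔJ).
(a)–(f): forbidden (ΔL, ΔJ).
(b)–(c): forbidden (parity).
(b)–(d): allowed.
(b)–(e): allowed.
(b)–(f): forbidden (parity).
(c)–(d): allowed.
(c)–(e): allowed.
(c)–(f): forbidden (parity).
(d)–(e): forbidden (parity).
(d)–(f): forbidden (ΔL).
(e)–(f): allowed.
Allowed pairs: 6 of 15.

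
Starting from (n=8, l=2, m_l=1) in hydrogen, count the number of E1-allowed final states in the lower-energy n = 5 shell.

5

E1 requires Δl = ±1, so l_f ∈ {1, 3}; with 0 ≤ l_f ≤ n_f−1 = 4, the allowed l_f values are {1, 3}.
For l_f = 1: m_f ∈ {m_i−1, m_i, m_i+1} ∩ [−1, 1] = {0, 1} → 2 states.
For l_f = 3: m_f ∈ {m_i−1, m_i, m_i+1} ∩ [−3, 3] = {0, 1, 2} → 3 states.
Total: 5.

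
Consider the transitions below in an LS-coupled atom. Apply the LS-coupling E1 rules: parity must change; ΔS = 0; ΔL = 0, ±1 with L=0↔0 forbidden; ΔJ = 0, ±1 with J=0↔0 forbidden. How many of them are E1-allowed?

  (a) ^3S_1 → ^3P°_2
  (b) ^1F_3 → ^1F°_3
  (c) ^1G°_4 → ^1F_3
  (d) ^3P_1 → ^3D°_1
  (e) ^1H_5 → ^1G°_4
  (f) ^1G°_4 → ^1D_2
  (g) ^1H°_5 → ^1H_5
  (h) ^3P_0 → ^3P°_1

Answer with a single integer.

7

(a) allowed
(b) allowed
(c) allowed
(d) allowed
(e) allowed
(f) forbidden (ΔL, ΔJ fail)
(g) allowed
(h) allowed
Total allowed: 7 of 8.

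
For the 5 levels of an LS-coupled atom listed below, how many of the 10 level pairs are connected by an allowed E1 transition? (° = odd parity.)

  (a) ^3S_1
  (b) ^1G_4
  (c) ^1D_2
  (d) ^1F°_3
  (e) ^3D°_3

2

(a)–(b): forbidden (parity, ΔS, ΔL, ΔJ).
(a)–(c): forbidden (parity, ΔS, ΔL).
(a)–(d): forbidden (ΔS, ΔL, ΔJ).
(a)–(e): forbidden (ΔL, ΔJ).
(b)–(c): forbidden (parity, ΔL, ΔJ).
(b)–(d): allowed.
(b)–(e): forbidden (ΔS, ΔL).
(c)–(d): allowed.
(c)–(e): forbidden (ΔS).
(d)–(e): forbidden (parity, ΔS).
Allowed pairs: 2 of 10.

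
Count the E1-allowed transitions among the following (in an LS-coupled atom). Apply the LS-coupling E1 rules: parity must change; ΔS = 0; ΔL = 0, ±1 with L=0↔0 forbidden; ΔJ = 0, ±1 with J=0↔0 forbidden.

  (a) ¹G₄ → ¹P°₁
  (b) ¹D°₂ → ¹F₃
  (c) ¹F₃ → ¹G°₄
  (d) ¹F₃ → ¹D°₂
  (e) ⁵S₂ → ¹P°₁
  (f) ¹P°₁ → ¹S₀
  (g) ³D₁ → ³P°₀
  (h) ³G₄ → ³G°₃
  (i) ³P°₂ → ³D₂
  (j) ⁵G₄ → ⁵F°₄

(a) forbidden (ΔL, ΔJ fail)
(b) allowed
(c) allowed
(d) allowed
(e) forbidden (ΔS fails)
(f) allowed
(g) allowed
(h) allowed
(i) allowed
(j) allowed
Total allowed: 8 of 10.

8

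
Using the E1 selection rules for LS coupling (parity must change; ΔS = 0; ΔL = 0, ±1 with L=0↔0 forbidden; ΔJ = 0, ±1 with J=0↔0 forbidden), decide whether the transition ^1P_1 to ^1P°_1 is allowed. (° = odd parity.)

allowed

Parity must change: even → odd — passes.
ΔS = 0: S: 0 → 0 — passes.
ΔL = 0, ±1 (not L=0↔0): L: 1 → 1, ΔL = +0 — passes.
ΔJ = 0, ±1 (not J=0↔0): J: 1 → 1, ΔJ = +0 — passes.
All four E1 rules are satisfied.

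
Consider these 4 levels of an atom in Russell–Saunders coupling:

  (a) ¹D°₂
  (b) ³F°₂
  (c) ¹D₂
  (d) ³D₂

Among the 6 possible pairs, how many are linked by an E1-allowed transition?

(a)–(b): forbidden (parity, ΔS).
(a)–(c): allowed.
(a)–(d): forbidden (ΔS).
(b)–(c): forbidden (ΔS).
(b)–(d): allowed.
(c)–(d): forbidden (parity, ΔS).
Allowed pairs: 2 of 6.

2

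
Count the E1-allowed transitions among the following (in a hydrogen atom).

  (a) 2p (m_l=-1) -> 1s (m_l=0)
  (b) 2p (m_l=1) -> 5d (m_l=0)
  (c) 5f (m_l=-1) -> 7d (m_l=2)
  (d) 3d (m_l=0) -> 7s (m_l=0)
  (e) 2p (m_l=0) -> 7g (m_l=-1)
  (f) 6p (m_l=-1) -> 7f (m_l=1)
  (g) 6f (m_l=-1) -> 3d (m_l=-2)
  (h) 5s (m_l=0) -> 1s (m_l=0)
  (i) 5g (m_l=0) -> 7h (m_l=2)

(a) allowed
(b) allowed
(c) forbidden — Δm_l = +3 (E1 requires Δm_l = 0, ±1)
(d) forbidden — Δl = -2 (E1 requires Δl = ±1)
(e) forbidden — Δl = +3 (E1 requires Δl = ±1)
(f) forbidden — Δl = +2 (E1 requires Δl = ±1); Δm_l = +2 (E1 requires Δm_l = 0, ±1)
(g) allowed
(h) forbidden — Δl = +0 (E1 requires Δl = ±1)
(i) forbidden — Δm_l = +2 (E1 requires Δm_l = 0, ±1)
Total allowed: 3 of 9.

3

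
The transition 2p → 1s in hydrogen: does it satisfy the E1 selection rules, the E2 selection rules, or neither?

E1

Δl = 0 − 1 = -1; l_i + l_f = 1.
E1 (Δl = ±1): satisfied.
E2 (Δl = 0,±2, l_i+l_f ≥ 2): not satisfied.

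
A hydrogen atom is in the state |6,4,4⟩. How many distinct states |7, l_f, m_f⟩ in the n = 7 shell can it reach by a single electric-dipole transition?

4

E1 requires Δl = ±1, so l_f ∈ {3, 5}; with 0 ≤ l_f ≤ n_f−1 = 6, the allowed l_f values are {3, 5}.
For l_f = 3: m_f ∈ {m_i−1, m_i, m_i+1} ∩ [−3, 3] = {3} → 1 state.
For l_f = 5: m_f ∈ {m_i−1, m_i, m_i+1} ∩ [−5, 5] = {3, 4, 5} → 3 states.
Total: 4.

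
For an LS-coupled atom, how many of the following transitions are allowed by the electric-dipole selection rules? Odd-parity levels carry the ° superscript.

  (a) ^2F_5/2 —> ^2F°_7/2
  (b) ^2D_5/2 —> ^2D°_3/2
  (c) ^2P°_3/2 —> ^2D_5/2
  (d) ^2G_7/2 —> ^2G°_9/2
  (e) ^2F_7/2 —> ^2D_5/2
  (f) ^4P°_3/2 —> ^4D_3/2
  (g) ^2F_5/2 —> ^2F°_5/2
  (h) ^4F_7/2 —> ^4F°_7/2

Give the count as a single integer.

7

(a) allowed
(b) allowed
(c) allowed
(d) allowed
(e) forbidden (parity fails)
(f) allowed
(g) allowed
(h) allowed
Total allowed: 7 of 8.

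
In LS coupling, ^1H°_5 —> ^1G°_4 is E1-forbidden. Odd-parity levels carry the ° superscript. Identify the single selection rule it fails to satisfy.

parity

ΔL = 0, ±1 (not L=0↔0): L: 5 → 4, ΔL = -1 — passes.
ΔS = 0: S: 0 → 0 — passes.
Parity must change: odd → odd — fails.
ΔJ = 0, ±1 (not J=0↔0): J: 5 → 4, ΔJ = -1 — passes.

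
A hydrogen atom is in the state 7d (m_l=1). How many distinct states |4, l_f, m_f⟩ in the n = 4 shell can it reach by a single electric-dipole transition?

E1 requires Δl = ±1, so l_f ∈ {1, 3}; with 0 ≤ l_f ≤ n_f−1 = 3, the allowed l_f values are {1, 3}.
For l_f = 1: m_f ∈ {m_i−1, m_i, m_i+1} ∩ [−1, 1] = {0, 1} → 2 states.
For l_f = 3: m_f ∈ {m_i−1, m_i, m_i+1} ∩ [−3, 3] = {0, 1, 2} → 3 states.
Total: 5.

5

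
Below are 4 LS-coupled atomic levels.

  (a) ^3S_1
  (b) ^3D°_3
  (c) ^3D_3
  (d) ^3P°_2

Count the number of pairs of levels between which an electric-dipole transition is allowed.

(a)–(b): forbidden (ΔL, ΔJ).
(a)–(c): forbidden (parity, ΔL, ΔJ).
(a)–(d): allowed.
(b)–(c): allowed.
(b)–(d): forbidden (parity).
(c)–(d): allowed.
Allowed pairs: 3 of 6.

3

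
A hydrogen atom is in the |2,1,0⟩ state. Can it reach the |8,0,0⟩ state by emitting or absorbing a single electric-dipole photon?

Initial l = 1, final l = 0, so Δl = -1. E1 requires Δl = ±1: passes.
m_l: 0 → 0 (Δm_l = +0). |Δm_l| ≤ 1 passes.
All E1 selection rules are satisfied.

allowed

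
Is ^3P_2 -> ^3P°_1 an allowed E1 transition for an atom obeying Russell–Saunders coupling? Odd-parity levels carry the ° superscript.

Initial level: S=1, L=1, J=2, parity even. Final level: S=1, L=1, J=1, parity odd.
Parity must change: even → odd — ok.
ΔS = 0: S: 1 → 1 — ok.
ΔL = 0, ±1 (not L=0↔0): L: 1 → 1, ΔL = +0 — ok.
ΔJ = 0, ±1 (not J=0↔0): J: 2 → 1, ΔJ = -1 — ok.
All four E1 rules are satisfied.

allowed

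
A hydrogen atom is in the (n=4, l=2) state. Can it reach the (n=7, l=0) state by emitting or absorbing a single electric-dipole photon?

forbidden

l: 2 → 0 (Δl = -2). Δl = ±1 fails.
The transition is electric-dipole forbidden.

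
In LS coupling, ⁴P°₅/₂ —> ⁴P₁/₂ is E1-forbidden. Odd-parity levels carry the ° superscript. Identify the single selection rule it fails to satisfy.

Reading off the term symbols: S 3/2→3/2, L 1→1, J 5/2→1/2, parity odd→even.
ΔJ = 0, ±1 (not J=0↔0): J: 5/2 → 1/2, ΔJ = -2 — fails.
ΔS = 0: S: 3/2 → 3/2 — ok.
Parity must change: odd → even — ok.
ΔL = 0, ±1 (not L=0↔0): L: 1 → 1, ΔL = +0 — ok.

the ΔJ = 0, ±1 rule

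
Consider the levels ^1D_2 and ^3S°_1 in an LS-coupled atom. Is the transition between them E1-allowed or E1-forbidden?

forbidden

Parity must change: even → odd — ok.
ΔS = 0: S: 0 → 1 — fails.
ΔJ = 0, ±1 (not J=0↔0): J: 2 → 1, ΔJ = -1 — ok.
ΔL = 0, ±1 (not L=0↔0): L: 2 → 0, ΔL = -2 — fails.
Rule(s) violated: ΔS, ΔL.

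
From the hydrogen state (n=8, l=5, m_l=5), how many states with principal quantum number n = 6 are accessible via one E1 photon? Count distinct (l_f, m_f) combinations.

E1 requires Δl = ±1, so l_f ∈ {4, 6}; with 0 ≤ l_f ≤ n_f−1 = 5, the allowed l_f values are {4}.
For l_f = 4: m_f ∈ {m_i−1, m_i, m_i+1} ∩ [−4, 4] = {4} → 1 state.
Total: 1.

1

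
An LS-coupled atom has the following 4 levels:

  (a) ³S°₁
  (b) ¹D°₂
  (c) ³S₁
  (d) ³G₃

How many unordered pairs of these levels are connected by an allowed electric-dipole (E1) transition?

0

(a)–(b): forbidden (parity, ΔS, ΔL).
(a)–(c): forbidden (ΔL).
(a)–(d): forbidden (ΔL, ΔJ).
(b)–(c): forbidden (ΔS, ΔL).
(b)–(d): forbidden (ΔS, ΔL).
(c)–(d): forbidden (parity, ΔL, ΔJ).
Allowed pairs: 0 of 6.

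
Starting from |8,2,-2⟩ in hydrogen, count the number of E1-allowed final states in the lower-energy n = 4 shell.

4

E1 requires Δl = ±1, so l_f ∈ {1, 3}; with 0 ≤ l_f ≤ n_f−1 = 3, the allowed l_f values are {1, 3}.
For l_f = 1: m_f ∈ {m_i−1, m_i, m_i+1} ∩ [−1, 1] = {-1} → 1 state.
For l_f = 3: m_f ∈ {m_i−1, m_i, m_i+1} ∩ [−3, 3] = {-3, -2, -1} → 3 states.
Total: 4.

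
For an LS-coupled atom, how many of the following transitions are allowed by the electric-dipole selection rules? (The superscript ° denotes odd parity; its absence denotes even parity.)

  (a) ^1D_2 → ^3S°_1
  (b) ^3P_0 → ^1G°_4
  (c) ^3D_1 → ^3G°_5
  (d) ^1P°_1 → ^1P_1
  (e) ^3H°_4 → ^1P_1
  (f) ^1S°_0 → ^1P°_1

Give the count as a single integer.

(a) forbidden (ΔS, ΔL fail)
(b) forbidden (ΔS, ΔL, ΔJ fail)
(c) forbidden (ΔL, ΔJ fail)
(d) allowed
(e) forbidden (ΔS, ΔL, ΔJ fail)
(f) forbidden (parity fails)
Total allowed: 1 of 6.

1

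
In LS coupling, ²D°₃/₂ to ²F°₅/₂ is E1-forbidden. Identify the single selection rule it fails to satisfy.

Initial level: S=1/2, L=2, J=3/2, parity odd. Final level: S=1/2, L=3, J=5/2, parity odd.
Parity must change: odd → odd — violated.
ΔS = 0: S: 1/2 → 1/2 — satisfied.
ΔL = 0, ±1 (not L=0↔0): L: 2 → 3, ΔL = +1 — satisfied.
ΔJ = 0, ±1 (not J=0↔0): J: 3/2 → 5/2, ΔJ = +1 — satisfied.

parity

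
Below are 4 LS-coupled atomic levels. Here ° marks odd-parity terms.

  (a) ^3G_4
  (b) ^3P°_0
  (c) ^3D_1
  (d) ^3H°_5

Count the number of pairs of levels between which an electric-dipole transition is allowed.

2

(a)–(b): forbidden (ΔL, ΔJ).
(a)–(c): forbidden (parity, ΔL, ΔJ).
(a)–(d): allowed.
(b)–(c): allowed.
(b)–(d): forbidden (parity, ΔL, ΔJ).
(c)–(d): forbidden (ΔL, ΔJ).
Allowed pairs: 2 of 6.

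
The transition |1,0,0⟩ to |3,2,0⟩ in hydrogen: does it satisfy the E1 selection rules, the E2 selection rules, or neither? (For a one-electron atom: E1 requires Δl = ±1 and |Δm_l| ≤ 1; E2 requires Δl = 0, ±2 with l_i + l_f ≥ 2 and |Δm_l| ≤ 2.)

Δl = 2 − 0 = +2; l_i + l_f = 2.
Δm_l = +0.
E1 (Δl = ±1, |Δm_l| ≤ 1): not satisfied.
E2 (Δl = 0,±2, l_i+l_f ≥ 2, |Δm_l| ≤ 2): satisfied.

E2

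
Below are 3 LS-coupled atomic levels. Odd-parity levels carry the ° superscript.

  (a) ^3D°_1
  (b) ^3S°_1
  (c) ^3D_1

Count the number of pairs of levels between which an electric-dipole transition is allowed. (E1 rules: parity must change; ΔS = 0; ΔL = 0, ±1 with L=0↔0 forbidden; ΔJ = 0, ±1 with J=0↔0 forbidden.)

1

(a)–(b): forbidden (parity, ΔL).
(a)–(c): allowed.
(b)–(c): forbidden (ΔL).
Allowed pairs: 1 of 3.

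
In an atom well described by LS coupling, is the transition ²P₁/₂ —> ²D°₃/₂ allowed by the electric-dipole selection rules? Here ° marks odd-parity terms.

Initial level: S=1/2, L=1, J=1/2, parity even. Final level: S=1/2, L=2, J=3/2, parity odd.
Parity must change: even → odd — satisfied.
ΔS = 0: S: 1/2 → 1/2 — satisfied.
ΔL = 0, ±1 (not L=0↔0): L: 1 → 2, ΔL = +1 — satisfied.
ΔJ = 0, ±1 (not J=0↔0): J: 1/2 → 3/2, ΔJ = +1 — satisfied.
All four E1 rules are satisfied.

allowed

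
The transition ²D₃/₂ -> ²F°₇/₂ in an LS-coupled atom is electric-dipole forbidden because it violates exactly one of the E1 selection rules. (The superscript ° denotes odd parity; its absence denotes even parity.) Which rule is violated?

the ΔJ = 0, ±1 rule

Initial level: S=1/2, L=2, J=3/2, parity even. Final level: S=1/2, L=3, J=7/2, parity odd.
Parity must change: even → odd — satisfied.
ΔS = 0: S: 1/2 → 1/2 — satisfied.
ΔL = 0, ±1 (not L=0↔0): L: 2 → 3, ΔL = +1 — satisfied.
ΔJ = 0, ±1 (not J=0↔0): J: 3/2 → 7/2, ΔJ = +2 — violated.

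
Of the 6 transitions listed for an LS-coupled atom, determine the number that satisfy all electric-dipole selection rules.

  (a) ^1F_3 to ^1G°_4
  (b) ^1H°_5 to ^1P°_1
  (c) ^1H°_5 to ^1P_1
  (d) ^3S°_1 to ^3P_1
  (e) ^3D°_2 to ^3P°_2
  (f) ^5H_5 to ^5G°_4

(a) allowed
(b) forbidden (parity, ΔL, ΔJ fail)
(c) forbidden (ΔL, ΔJ fail)
(d) allowed
(e) forbidden (parity fails)
(f) allowed
Total allowed: 3 of 6.

3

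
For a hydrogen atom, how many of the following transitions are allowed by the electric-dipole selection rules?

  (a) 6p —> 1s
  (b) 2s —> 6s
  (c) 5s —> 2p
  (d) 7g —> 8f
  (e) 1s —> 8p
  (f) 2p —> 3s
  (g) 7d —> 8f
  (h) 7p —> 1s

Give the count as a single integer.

7

(a) allowed
(b) forbidden — Δl = +0 (E1 requires Δl = ±1)
(c) allowed
(d) allowed
(e) allowed
(f) allowed
(g) allowed
(h) allowed
Total allowed: 7 of 8.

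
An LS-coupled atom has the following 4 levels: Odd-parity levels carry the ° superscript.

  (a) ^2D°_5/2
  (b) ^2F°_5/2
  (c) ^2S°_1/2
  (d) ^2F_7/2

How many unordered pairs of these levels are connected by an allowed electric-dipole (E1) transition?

(a)–(b): forbidden (parity).
(a)–(c): forbidden (parity, ΔL, ΔJ).
(a)–(d): allowed.
(b)–(c): forbidden (parity, ΔL, ΔJ).
(b)–(d): allowed.
(c)–(d): forbidden (ΔL, ΔJ).
Allowed pairs: 2 of 6.

2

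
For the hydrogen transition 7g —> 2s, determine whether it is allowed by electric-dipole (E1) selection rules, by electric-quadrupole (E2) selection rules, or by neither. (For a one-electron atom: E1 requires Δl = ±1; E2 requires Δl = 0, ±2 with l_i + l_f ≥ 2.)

neither

Δl = 0 − 4 = -4; l_i + l_f = 4.
E1 (Δl = ±1): not satisfied.
E2 (Δl = 0,±2, l_i+l_f ≥ 2): not satisfied.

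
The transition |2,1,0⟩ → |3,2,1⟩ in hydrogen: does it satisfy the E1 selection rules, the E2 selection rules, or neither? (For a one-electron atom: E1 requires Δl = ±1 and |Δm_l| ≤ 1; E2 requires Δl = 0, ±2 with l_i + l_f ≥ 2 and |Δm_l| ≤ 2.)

Δl = 2 − 1 = +1; l_i + l_f = 3.
Δm_l = +1.
E1 (Δl = ±1, |Δm_l| ≤ 1): satisfied.
E2 (Δl = 0,±2, l_i+l_f ≥ 2, |Δm_l| ≤ 2): not satisfied.

E1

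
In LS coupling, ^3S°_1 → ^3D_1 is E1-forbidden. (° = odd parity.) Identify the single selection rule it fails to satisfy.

Reading off the term symbols: S 1→1, L 0→2, J 1→1, parity odd→even.
Parity must change: odd → even — satisfied.
ΔS = 0: S: 1 → 1 — satisfied.
ΔL = 0, ±1 (not L=0↔0): L: 0 → 2, ΔL = +2 — violated.
ΔJ = 0, ±1 (not J=0↔0): J: 1 → 1, ΔJ = +0 — satisfied.

the ΔL = 0, ±1 rule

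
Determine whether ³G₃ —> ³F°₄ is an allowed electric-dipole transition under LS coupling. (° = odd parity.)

allowed

Parity must change: even → odd — passes.
ΔS = 0: S: 1 → 1 — passes.
ΔL = 0, ±1 (not L=0↔0): L: 4 → 3, ΔL = -1 — passes.
ΔJ = 0, ±1 (not J=0↔0): J: 3 → 4, ΔJ = +1 — passes.
All four E1 rules are satisfied.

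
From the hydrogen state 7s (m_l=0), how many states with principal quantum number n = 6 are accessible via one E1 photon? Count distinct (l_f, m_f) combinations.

3

E1 requires Δl = ±1, so l_f ∈ {-1, 1}; with 0 ≤ l_f ≤ n_f−1 = 5, the allowed l_f values are {1}.
For l_f = 1: m_f ∈ {m_i−1, m_i, m_i+1} ∩ [−1, 1] = {-1, 0, 1} → 3 states.
Total: 3.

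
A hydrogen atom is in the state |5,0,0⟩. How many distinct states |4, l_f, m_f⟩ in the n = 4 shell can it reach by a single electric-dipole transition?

E1 requires Δl = ±1, so l_f ∈ {-1, 1}; with 0 ≤ l_f ≤ n_f−1 = 3, the allowed l_f values are {1}.
For l_f = 1: m_f ∈ {m_i−1, m_i, m_i+1} ∩ [−1, 1] = {-1, 0, 1} → 3 states.
Total: 3.

3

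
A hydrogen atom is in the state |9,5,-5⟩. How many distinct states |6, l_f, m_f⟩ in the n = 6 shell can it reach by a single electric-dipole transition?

1

E1 requires Δl = ±1, so l_f ∈ {4, 6}; with 0 ≤ l_f ≤ n_f−1 = 5, the allowed l_f values are {4}.
For l_f = 4: m_f ∈ {m_i−1, m_i, m_i+1} ∩ [−4, 4] = {-4} → 1 state.
Total: 1.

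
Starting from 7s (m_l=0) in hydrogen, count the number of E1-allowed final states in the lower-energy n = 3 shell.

3

E1 requires Δl = ±1, so l_f ∈ {-1, 1}; with 0 ≤ l_f ≤ n_f−1 = 2, the allowed l_f values are {1}.
For l_f = 1: m_f ∈ {m_i−1, m_i, m_i+1} ∩ [−1, 1] = {-1, 0, 1} → 3 states.
Total: 3.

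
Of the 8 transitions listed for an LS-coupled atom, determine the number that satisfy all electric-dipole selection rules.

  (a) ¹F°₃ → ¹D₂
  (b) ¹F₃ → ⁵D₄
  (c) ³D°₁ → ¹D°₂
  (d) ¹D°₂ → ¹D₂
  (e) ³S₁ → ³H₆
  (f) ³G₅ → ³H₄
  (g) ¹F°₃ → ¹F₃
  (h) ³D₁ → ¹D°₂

3

(a) allowed
(b) forbidden (parity, ΔS fail)
(c) forbidden (parity, ΔS fail)
(d) allowed
(e) forbidden (parity, ΔL, ΔJ fail)
(f) forbidden (parity fails)
(g) allowed
(h) forbidden (ΔS fails)
Total allowed: 3 of 8.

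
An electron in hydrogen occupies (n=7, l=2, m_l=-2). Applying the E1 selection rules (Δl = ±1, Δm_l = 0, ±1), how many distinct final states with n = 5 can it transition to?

4

E1 requires Δl = ±1, so l_f ∈ {1, 3}; with 0 ≤ l_f ≤ n_f−1 = 4, the allowed l_f values are {1, 3}.
For l_f = 1: m_f ∈ {m_i−1, m_i, m_i+1} ∩ [−1, 1] = {-1} → 1 state.
For l_f = 3: m_f ∈ {m_i−1, m_i, m_i+1} ∩ [−3, 3] = {-3, -2, -1} → 3 states.
Total: 4.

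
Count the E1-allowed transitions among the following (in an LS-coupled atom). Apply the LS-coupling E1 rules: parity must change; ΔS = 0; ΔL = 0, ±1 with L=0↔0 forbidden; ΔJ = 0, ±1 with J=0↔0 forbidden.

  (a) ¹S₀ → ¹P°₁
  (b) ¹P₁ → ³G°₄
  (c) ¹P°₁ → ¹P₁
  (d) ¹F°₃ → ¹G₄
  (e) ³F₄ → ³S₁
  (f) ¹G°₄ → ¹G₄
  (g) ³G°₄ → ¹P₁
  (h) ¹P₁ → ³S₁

(a) allowed
(b) forbidden (ΔS, ΔL, ΔJ fail)
(c) allowed
(d) allowed
(e) forbidden (parity, ΔL, ΔJ fail)
(f) allowed
(g) forbidden (ΔS, ΔL, ΔJ fail)
(h) forbidden (parity, ΔS fail)
Total allowed: 4 of 8.

4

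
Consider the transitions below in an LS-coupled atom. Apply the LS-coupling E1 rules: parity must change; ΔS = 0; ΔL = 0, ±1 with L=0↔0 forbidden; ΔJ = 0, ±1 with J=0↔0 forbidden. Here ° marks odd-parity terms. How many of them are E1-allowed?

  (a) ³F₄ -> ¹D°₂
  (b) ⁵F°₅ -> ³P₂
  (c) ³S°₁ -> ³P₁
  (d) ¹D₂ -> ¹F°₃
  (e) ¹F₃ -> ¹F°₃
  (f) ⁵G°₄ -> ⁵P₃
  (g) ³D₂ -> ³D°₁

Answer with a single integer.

4

(a) forbidden (ΔS, ΔJ fail)
(b) forbidden (ΔS, ΔL, ΔJ fail)
(c) allowed
(d) allowed
(e) allowed
(f) forbidden (ΔL fails)
(g) allowed
Total allowed: 4 of 7.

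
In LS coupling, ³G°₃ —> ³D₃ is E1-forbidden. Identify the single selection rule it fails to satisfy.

the ΔL = 0, ±1 rule

Parity must change: odd → even — passes.
ΔL = 0, ±1 (not L=0↔0): L: 4 → 2, ΔL = -2 — fails.
ΔJ = 0, ±1 (not J=0↔0): J: 3 → 3, ΔJ = +0 — passes.
ΔS = 0: S: 1 → 1 — passes.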